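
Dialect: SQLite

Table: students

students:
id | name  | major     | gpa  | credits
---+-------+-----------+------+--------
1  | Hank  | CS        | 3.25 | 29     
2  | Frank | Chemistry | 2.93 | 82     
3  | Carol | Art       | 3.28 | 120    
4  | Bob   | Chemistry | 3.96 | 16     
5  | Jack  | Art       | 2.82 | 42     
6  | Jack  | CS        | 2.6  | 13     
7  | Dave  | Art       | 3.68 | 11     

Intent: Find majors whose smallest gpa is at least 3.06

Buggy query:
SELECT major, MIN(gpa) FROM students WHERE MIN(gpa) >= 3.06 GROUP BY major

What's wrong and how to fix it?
Bug: Aggregates like MIN are computed per group after WHERE runs

Fix: Use HAVING for the per-group MIN condition

Corrected query:
SELECT major, MIN(gpa) FROM students GROUP BY major HAVING MIN(gpa) >= 3.06

Result:
(no rows)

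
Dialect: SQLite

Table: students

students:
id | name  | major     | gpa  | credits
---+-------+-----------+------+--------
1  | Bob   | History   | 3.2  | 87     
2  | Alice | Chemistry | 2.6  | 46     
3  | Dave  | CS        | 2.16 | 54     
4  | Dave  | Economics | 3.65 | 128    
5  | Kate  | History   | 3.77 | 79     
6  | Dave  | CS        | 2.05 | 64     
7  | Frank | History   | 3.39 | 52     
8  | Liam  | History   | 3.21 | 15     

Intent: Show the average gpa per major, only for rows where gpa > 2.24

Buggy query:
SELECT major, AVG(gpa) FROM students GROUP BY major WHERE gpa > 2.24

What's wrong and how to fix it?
Bug: Row-level WHERE must come before GROUP BY in the clause order

Fix: Move the WHERE clause before GROUP BY

Corrected query:
SELECT major, AVG(gpa) FROM students WHERE gpa > 2.24 GROUP BY major

Result:
major     | AVG(gpa)
----------+---------
Chemistry | 2.6     
Economics | 3.65    
History   | 3.3925  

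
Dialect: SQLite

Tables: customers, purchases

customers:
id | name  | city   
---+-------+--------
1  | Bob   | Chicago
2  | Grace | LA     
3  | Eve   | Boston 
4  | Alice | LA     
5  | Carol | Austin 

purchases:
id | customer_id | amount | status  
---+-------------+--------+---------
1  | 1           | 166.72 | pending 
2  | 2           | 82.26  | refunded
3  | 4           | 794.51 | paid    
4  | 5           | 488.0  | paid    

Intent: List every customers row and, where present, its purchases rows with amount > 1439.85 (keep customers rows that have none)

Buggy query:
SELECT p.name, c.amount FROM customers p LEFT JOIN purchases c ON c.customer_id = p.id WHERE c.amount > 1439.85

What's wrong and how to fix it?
Bug: A WHERE condition on the right-hand table after LEFT JOIN drops unmatched parents

Fix: Move the right-table condition into the ON clause so unmatched parents are kept

Corrected query:
SELECT p.name, c.amount FROM customers p LEFT JOIN purchases c ON c.customer_id = p.id AND c.amount > 1439.85

Result:
name  | amount
------+-------
Bob   | NULL  
Grace | NULL  
Eve   | NULL  
Alice | NULL  
Carol | NULL  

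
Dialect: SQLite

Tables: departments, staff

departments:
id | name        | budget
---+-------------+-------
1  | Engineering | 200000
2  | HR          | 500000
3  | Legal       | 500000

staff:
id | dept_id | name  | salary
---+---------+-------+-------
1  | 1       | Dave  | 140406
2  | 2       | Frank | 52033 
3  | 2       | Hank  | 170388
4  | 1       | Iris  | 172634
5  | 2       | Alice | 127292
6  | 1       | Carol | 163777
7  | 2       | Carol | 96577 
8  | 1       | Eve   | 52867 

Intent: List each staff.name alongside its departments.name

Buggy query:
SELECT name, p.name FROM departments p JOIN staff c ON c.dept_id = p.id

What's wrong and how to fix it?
Bug: 'name' exists in both joined tables, so the database can't tell which one is meant

Fix: Prefix ambiguous columns with the table alias

Corrected query:
SELECT c.name, p.name FROM departments p JOIN staff c ON c.dept_id = p.id

Result:
name  | name       
------+------------
Dave  | Engineering
Frank | HR         
Hank  | HR         
Iris  | Engineering
Alice | HR         
Carol | Engineering
Carol | HR         
Eve   | Engineering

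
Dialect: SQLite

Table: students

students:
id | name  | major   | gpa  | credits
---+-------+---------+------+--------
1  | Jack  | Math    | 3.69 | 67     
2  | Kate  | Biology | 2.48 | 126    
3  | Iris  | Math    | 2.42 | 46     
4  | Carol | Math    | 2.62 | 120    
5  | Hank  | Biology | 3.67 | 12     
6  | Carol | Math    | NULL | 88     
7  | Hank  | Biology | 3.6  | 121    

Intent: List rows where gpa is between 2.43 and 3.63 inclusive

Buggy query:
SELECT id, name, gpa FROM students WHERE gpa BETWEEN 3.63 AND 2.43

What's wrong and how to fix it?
Bug: BETWEEN expects the lower bound first; with 3.63 AND 2.43 the range is empty

Fix: Swap the bounds so the smaller value comes first

Corrected query:
SELECT id, name, gpa FROM students WHERE gpa BETWEEN 2.43 AND 3.63

Result:
id | name  | gpa 
---+-------+-----
2  | Kate  | 2.48
4  | Carol | 2.62
7  | Hank  | 3.6 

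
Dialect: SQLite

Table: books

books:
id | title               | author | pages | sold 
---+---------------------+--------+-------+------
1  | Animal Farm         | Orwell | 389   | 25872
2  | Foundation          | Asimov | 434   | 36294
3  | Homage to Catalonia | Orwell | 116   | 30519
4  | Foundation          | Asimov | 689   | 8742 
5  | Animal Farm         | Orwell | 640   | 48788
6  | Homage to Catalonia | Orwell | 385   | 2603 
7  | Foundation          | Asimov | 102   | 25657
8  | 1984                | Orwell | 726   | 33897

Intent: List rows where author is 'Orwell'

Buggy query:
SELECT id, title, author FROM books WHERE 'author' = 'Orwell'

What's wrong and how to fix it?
Bug: Single quotes denote string literals in SQL; the column name is being compared as a constant string

Fix: Reference the column as author without single quotes

Corrected query:
SELECT id, title, author FROM books WHERE author = 'Orwell'

Result:
id | title               | author
---+---------------------+-------
1  | Animal Farm         | Orwell
3  | Homage to Catalonia | Orwell
5  | Animal Farm         | Orwell
6  | Homage to Catalonia | Orwell
8  | 1984                | Orwell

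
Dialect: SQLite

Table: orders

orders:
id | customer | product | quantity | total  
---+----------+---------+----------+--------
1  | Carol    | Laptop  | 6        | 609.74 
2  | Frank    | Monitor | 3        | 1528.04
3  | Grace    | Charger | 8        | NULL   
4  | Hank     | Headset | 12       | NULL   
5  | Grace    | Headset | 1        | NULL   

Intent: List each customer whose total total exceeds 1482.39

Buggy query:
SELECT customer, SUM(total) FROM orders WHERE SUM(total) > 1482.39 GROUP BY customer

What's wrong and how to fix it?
Bug: SUM(total) is an aggregate, but WHERE filters rows before aggregation

Fix: Move the aggregate condition to a HAVING clause

Corrected query:
SELECT customer, SUM(total) FROM orders GROUP BY customer HAVING SUM(total) > 1482.39

Result:
customer | SUM(total)
---------+-----------
Frank    | 1528.04   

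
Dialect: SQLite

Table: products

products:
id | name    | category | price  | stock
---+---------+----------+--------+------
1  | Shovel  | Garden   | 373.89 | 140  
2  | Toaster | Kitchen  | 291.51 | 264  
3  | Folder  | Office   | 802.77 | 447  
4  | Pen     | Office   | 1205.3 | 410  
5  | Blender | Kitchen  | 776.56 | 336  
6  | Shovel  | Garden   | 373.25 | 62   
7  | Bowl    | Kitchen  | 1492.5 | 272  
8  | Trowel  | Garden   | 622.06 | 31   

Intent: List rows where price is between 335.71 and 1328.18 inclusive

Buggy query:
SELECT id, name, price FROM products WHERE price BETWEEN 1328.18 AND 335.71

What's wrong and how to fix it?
Bug: BETWEEN expects the lower bound first; with 1328.18 AND 335.71 the range is empty

Fix: Write BETWEEN 335.71 AND 1328.18

Corrected query:
SELECT id, name, price FROM products WHERE price BETWEEN 335.71 AND 1328.18

Result:
id | name    | price 
---+---------+-------
1  | Shovel  | 373.89
3  | Folder  | 802.77
4  | Pen     | 1205.3
5  | Blender | 776.56
6  | Shovel  | 373.25
8  | Trowel  | 622.06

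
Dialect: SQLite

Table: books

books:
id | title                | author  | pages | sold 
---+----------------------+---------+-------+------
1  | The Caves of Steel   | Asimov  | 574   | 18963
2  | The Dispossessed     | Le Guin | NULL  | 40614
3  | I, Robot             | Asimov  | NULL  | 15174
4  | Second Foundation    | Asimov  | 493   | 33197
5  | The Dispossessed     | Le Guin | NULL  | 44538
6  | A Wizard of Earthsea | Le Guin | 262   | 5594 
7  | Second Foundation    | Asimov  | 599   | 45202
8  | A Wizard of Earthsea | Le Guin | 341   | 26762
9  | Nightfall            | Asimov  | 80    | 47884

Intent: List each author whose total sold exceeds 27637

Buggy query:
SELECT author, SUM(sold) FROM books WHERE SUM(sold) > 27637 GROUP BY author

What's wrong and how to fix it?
Bug: SUM(sold) is an aggregate, but WHERE filters rows before aggregation

Fix: Use HAVING (which filters groups after aggregation) instead of WHERE

Corrected query:
SELECT author, SUM(sold) FROM books GROUP BY author HAVING SUM(sold) > 27637

Result:
author  | SUM(sold)
--------+----------
Asimov  | 160420   
Le Guin | 117508   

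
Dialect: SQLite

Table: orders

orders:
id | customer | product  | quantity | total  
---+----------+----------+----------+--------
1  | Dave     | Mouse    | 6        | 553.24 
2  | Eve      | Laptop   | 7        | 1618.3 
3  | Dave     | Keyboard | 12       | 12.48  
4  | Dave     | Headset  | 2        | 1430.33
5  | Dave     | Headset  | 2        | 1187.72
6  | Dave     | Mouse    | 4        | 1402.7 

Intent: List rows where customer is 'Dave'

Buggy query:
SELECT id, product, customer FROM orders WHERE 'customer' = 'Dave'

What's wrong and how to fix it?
Bug: Single quotes denote string literals in SQL; the column name is being compared as a constant string

Fix: Remove the quotes around the column name (or use double quotes for an identifier)

Corrected query:
SELECT id, product, customer FROM orders WHERE customer = 'Dave'

Result:
id | product  | customer
---+----------+---------
1  | Mouse    | Dave    
3  | Keyboard | Dave    
4  | Headset  | Dave    
5  | Headset  | Dave    
6  | Mouse    | Dave    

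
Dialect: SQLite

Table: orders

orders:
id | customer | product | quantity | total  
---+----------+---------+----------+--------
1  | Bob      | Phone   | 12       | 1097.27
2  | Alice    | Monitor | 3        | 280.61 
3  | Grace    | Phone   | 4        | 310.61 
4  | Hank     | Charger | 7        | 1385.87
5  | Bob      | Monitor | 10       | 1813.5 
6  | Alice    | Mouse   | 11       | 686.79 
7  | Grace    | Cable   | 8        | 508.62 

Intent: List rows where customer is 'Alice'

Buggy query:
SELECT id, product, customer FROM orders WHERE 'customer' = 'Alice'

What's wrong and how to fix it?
Bug: 'customer' in single quotes is a string literal, not the column; the comparison is literal-vs-literal and never true

Fix: Reference the column as customer without single quotes

Corrected query:
SELECT id, product, customer FROM orders WHERE customer = 'Alice'

Result:
id | product | customer
---+---------+---------
2  | Monitor | Alice   
6  | Mouse   | Alice   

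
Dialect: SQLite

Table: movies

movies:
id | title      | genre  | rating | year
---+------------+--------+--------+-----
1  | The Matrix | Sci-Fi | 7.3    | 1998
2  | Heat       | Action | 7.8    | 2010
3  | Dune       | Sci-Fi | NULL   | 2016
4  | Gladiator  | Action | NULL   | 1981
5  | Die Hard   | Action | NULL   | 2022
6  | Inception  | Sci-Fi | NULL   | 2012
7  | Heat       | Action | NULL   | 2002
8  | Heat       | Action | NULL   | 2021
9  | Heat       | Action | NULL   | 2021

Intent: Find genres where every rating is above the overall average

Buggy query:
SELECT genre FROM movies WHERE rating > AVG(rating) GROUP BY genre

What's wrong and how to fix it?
Bug: AVG() is an aggregate; it can't sit directly in WHERE

Fix: Compute the overall average in a scalar subquery and compare each group's MIN against it in HAVING

Corrected query:
SELECT genre FROM movies GROUP BY genre HAVING MIN(rating) > (SELECT AVG(rating) FROM movies)

Result:
genre 
------
Action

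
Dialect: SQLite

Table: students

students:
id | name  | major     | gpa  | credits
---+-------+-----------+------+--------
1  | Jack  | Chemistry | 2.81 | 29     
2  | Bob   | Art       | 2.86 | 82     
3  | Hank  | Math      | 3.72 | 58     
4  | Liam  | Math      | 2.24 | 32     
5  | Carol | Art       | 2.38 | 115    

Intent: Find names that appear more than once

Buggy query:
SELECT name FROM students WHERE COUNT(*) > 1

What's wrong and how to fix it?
Bug: COUNT(*) is an aggregate and cannot be used in WHERE

Fix: Group first, then use HAVING for the count condition

Corrected query:
SELECT name FROM students GROUP BY name HAVING COUNT(*) > 1

Result:
(no rows)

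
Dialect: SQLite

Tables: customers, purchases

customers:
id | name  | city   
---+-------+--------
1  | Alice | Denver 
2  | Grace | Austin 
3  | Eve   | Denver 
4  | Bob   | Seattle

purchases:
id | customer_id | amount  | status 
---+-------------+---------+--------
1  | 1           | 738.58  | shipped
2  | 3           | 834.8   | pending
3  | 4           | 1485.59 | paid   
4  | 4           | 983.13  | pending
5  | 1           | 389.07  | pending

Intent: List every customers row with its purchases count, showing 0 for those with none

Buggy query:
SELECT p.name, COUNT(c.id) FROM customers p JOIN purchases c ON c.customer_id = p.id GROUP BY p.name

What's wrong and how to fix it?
Bug: An inner join excludes parents with zero children

Fix: Use LEFT JOIN so parents without children still appear (COUNT(c.id) gives 0)

Corrected query:
SELECT p.name, COUNT(c.id) FROM customers p LEFT JOIN purchases c ON c.customer_id = p.id GROUP BY p.name

Result:
name  | COUNT(c.id)
------+------------
Alice | 2          
Bob   | 2          
Eve   | 1          
Grace | 0          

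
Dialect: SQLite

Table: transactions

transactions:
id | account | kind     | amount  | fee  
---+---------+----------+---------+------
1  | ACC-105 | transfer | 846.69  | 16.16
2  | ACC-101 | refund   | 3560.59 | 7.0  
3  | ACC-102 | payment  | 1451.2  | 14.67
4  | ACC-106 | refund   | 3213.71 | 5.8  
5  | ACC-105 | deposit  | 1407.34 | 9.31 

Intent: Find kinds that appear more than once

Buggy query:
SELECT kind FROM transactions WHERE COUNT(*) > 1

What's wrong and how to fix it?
Bug: WHERE can't reference COUNT(*); aggregates are computed after WHERE

Fix: Group first, then use HAVING for the count condition

Corrected query:
SELECT kind FROM transactions GROUP BY kind HAVING COUNT(*) > 1

Result:
kind  
------
refund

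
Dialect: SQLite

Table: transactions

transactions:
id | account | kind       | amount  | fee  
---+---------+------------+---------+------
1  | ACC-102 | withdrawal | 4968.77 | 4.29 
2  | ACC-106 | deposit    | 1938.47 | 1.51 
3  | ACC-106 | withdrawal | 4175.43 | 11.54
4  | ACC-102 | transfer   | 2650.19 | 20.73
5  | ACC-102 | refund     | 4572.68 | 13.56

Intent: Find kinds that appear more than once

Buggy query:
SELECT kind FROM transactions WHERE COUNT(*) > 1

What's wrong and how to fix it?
Bug: WHERE can't reference COUNT(*); aggregates are computed after WHERE

Fix: GROUP BY kind, then filter groups with HAVING COUNT(*) > 1

Corrected query:
SELECT kind FROM transactions GROUP BY kind HAVING COUNT(*) > 1

Result:
kind      
----------
withdrawal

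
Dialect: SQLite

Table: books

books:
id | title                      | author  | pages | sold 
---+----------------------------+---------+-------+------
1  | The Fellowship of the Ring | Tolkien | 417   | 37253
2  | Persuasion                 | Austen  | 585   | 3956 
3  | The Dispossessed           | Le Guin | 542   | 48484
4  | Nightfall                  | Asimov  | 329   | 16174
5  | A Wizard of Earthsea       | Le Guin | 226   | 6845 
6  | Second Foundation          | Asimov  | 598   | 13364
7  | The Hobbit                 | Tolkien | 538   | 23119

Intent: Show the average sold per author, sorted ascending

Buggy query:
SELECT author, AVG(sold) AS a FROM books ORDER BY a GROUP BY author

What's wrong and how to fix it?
Bug: GROUP BY must precede ORDER BY

Fix: Reorder: SELECT … FROM … GROUP BY … ORDER BY …

Corrected query:
SELECT author, AVG(sold) AS a FROM books GROUP BY author ORDER BY a

Result:
author  | a      
--------+--------
Austen  | 3956   
Asimov  | 14769  
Le Guin | 27664.5
Tolkien | 30186  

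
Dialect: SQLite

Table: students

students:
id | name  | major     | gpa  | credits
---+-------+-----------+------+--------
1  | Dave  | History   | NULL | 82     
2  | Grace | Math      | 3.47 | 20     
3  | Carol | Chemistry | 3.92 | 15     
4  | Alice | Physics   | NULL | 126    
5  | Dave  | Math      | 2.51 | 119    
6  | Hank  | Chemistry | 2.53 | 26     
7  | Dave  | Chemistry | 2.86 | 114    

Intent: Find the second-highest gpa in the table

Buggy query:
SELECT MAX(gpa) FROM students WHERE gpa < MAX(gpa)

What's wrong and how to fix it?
Bug: The inner MAX is an aggregate inside WHERE, which is not allowed

Fix: Put the inner MAX in a scalar subquery

Corrected query:
SELECT MAX(gpa) FROM students WHERE gpa < (SELECT MAX(gpa) FROM students)

Result:
MAX(gpa)
--------
3.47    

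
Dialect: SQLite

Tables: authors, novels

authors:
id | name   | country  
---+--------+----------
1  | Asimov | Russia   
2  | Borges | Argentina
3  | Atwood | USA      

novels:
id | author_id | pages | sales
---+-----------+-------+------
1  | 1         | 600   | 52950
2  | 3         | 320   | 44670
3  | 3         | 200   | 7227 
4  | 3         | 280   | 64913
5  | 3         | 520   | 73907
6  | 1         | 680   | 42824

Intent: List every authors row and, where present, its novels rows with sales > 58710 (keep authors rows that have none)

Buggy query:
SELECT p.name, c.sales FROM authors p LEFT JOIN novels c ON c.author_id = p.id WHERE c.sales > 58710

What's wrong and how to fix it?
Bug: Filtering c.sales in WHERE discards the NULL rows produced by LEFT JOIN, turning it into an inner join

Fix: Put 'c.sales > 58710' in the JOIN's ON clause instead of WHERE

Corrected query:
SELECT p.name, c.sales FROM authors p LEFT JOIN novels c ON c.author_id = p.id AND c.sales > 58710

Result:
name   | sales
-------+------
Asimov | NULL 
Borges | NULL 
Atwood | 64913
Atwood | 73907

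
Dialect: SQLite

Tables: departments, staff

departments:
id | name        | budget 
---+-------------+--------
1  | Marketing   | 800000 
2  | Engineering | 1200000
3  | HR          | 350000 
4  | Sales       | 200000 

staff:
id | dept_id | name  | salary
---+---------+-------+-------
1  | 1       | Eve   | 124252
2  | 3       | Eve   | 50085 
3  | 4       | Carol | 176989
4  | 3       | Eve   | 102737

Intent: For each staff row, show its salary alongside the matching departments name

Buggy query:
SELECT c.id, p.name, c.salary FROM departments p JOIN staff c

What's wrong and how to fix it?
Bug: JOIN with no ON clause produces a cartesian product; every staff row pairs with every departments row

Fix: Specify the join condition linking the foreign key to the parent id

Corrected query:
SELECT c.id, p.name, c.salary FROM departments p JOIN staff c ON c.dept_id = p.id

Result:
id | name      | salary
---+-----------+-------
1  | Marketing | 124252
2  | HR        | 50085 
3  | Sales     | 176989
4  | HR        | 102737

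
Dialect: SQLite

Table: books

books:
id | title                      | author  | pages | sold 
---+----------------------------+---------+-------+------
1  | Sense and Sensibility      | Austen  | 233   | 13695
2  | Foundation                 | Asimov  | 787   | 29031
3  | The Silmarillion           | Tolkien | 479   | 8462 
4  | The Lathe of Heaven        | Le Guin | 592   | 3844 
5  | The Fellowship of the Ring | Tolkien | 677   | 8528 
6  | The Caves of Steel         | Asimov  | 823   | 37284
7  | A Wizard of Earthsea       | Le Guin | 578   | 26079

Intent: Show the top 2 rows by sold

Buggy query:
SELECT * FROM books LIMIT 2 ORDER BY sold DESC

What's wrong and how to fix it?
Bug: ORDER BY cannot follow LIMIT; LIMIT is the final clause

Fix: Sort with ORDER BY, then apply LIMIT

Corrected query:
SELECT * FROM books ORDER BY sold DESC LIMIT 2

Result:
id | title              | author | pages | sold 
---+--------------------+--------+-------+------
6  | The Caves of Steel | Asimov | 823   | 37284
2  | Foundation         | Asimov | 787   | 29031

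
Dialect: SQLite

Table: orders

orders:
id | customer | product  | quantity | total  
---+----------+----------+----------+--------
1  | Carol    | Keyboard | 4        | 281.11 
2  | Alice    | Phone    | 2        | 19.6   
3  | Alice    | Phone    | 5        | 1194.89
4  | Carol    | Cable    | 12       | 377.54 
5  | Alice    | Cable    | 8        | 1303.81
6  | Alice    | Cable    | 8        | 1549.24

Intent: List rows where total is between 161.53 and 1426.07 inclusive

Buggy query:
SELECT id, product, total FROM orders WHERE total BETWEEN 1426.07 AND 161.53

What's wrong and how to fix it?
Bug: The bounds are reversed; BETWEEN a AND b requires a <= b to match anything

Fix: Write BETWEEN 161.53 AND 1426.07

Corrected query:
SELECT id, product, total FROM orders WHERE total BETWEEN 161.53 AND 1426.07

Result:
id | product  | total  
---+----------+--------
1  | Keyboard | 281.11 
3  | Phone    | 1194.89
4  | Cable    | 377.54 
5  | Cable    | 1303.81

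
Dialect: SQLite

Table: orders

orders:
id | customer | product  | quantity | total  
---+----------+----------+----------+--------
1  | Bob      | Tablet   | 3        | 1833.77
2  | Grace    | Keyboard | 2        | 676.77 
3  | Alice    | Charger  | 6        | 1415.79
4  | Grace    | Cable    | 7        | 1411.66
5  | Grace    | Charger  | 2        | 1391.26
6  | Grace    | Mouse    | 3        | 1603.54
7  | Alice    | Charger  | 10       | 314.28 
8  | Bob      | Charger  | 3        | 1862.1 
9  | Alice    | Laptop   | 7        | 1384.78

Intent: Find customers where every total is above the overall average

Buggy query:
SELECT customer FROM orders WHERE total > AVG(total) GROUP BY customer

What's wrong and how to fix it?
Bug: WHERE evaluates per row before aggregation, so AVG() is unavailable

Fix: Compute the overall average in a scalar subquery and compare each group's MIN against it in HAVING

Corrected query:
SELECT customer FROM orders GROUP BY customer HAVING MIN(total) > (SELECT AVG(total) FROM orders)

Result:
customer
--------
Bob     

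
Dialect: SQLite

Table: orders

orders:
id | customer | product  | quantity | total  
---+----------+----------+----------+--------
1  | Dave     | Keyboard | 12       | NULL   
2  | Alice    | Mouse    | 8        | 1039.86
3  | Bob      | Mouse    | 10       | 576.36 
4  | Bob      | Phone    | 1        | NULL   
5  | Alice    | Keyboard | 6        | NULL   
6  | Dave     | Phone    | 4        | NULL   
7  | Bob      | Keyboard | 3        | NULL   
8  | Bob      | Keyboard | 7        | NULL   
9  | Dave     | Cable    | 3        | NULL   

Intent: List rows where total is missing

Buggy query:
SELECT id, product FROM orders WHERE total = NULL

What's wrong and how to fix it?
Bug: Comparing to NULL with '=' never matches; NULL = NULL is unknown, not true

Fix: Use IS NULL to test for NULL

Corrected query:
SELECT id, product FROM orders WHERE total IS NULL

Result:
id | product 
---+---------
1  | Keyboard
4  | Phone   
5  | Keyboard
6  | Phone   
7  | Keyboard
8  | Keyboard
9  | Cable   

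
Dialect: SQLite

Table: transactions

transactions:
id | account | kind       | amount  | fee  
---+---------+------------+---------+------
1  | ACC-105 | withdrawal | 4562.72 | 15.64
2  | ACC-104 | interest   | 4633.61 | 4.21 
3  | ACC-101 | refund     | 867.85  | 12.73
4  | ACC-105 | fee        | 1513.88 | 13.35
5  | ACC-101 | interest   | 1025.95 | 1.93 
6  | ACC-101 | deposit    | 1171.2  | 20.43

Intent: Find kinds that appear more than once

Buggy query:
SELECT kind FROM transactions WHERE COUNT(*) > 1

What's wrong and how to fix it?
Bug: WHERE can't reference COUNT(*); aggregates are computed after WHERE

Fix: Group first, then use HAVING for the count condition

Corrected query:
SELECT kind FROM transactions GROUP BY kind HAVING COUNT(*) > 1

Result:
kind    
--------
interest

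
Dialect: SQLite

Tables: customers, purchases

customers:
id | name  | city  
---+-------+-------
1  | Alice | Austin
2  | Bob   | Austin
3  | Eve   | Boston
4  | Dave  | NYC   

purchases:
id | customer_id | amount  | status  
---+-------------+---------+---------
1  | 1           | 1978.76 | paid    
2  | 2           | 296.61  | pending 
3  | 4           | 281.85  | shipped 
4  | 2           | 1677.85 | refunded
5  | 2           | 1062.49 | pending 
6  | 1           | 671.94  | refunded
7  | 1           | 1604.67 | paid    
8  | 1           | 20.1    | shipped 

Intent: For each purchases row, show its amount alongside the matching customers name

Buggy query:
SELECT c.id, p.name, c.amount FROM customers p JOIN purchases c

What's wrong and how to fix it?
Bug: Missing join condition: each purchases row is matched to all customers rows instead of just its own

Fix: Specify the join condition linking the foreign key to the parent id

Corrected query:
SELECT c.id, p.name, c.amount FROM customers p JOIN purchases c ON c.customer_id = p.id

Result:
id | name  | amount 
---+-------+--------
1  | Alice | 1978.76
2  | Bob   | 296.61 
3  | Dave  | 281.85 
4  | Bob   | 1677.85
5  | Bob   | 1062.49
6  | Alice | 671.94 
7  | Alice | 1604.67
8  | Alice | 20.1   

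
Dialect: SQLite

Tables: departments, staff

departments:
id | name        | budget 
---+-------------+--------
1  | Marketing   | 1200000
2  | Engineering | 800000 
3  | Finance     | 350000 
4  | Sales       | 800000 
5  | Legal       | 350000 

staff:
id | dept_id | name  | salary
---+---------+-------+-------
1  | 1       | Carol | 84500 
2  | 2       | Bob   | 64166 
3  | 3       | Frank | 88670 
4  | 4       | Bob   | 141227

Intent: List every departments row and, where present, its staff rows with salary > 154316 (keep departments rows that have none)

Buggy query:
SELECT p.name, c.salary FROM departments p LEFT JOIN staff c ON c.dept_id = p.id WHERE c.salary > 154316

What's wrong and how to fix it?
Bug: Filtering c.salary in WHERE discards the NULL rows produced by LEFT JOIN, turning it into an inner join

Fix: Move the right-table condition into the ON clause so unmatched parents are kept

Corrected query:
SELECT p.name, c.salary FROM departments p LEFT JOIN staff c ON c.dept_id = p.id AND c.salary > 154316

Result:
name        | salary
------------+-------
Marketing   | NULL  
Engineering | NULL  
Finance     | NULL  
Sales       | NULL  
Legal       | NULL  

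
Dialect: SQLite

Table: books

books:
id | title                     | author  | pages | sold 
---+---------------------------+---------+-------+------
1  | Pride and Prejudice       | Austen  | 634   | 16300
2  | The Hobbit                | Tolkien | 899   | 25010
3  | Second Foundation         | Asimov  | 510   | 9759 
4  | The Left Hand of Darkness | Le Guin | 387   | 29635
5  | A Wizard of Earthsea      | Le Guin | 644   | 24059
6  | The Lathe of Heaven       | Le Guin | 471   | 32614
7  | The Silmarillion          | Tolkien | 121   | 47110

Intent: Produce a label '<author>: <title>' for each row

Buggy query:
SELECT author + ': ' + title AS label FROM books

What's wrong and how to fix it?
Bug: '+' is numeric addition; on text columns SQLite converts them to 0 instead of concatenating

Fix: Replace + with || to concatenate text

Corrected query:
SELECT author || ': ' || title AS label FROM books

Result:
label                             
----------------------------------
Austen: Pride and Prejudice       
Tolkien: The Hobbit               
Asimov: Second Foundation         
Le Guin: The Left Hand of Darkness
Le Guin: A Wizard of Earthsea     
Le Guin: The Lathe of Heaven      
Tolkien: The Silmarillion         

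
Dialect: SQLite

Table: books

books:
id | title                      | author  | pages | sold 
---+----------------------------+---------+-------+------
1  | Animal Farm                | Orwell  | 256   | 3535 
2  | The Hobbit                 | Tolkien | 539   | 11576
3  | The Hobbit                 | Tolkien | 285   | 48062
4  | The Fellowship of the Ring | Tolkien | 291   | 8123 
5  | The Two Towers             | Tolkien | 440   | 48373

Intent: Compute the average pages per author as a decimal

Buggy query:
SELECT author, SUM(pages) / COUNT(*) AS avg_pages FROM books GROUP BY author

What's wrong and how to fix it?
Bug: SUM(pages) and COUNT(*) are both integers; the division truncates the fractional part

Fix: Multiply by 1.0 (or CAST to REAL) to force floating-point division

Corrected query:
SELECT author, SUM(pages) * 1.0 / COUNT(*) AS avg_pages FROM books GROUP BY author

Result:
author  | avg_pages
--------+----------
Orwell  | 256      
Tolkien | 388.75   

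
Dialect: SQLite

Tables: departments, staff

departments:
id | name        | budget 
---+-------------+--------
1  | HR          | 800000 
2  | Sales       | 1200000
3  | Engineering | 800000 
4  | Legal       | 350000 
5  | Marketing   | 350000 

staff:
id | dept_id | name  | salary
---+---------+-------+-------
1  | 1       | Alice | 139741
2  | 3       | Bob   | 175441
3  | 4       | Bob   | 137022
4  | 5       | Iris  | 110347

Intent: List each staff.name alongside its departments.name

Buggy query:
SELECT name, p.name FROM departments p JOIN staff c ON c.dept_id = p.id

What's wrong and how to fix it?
Bug: Both tables have a 'name' column; the unqualified reference is ambiguous

Fix: Prefix ambiguous columns with the table alias

Corrected query:
SELECT c.name, p.name FROM departments p JOIN staff c ON c.dept_id = p.id

Result:
name  | name       
------+------------
Alice | HR         
Bob   | Engineering
Bob   | Legal      
Iris  | Marketing  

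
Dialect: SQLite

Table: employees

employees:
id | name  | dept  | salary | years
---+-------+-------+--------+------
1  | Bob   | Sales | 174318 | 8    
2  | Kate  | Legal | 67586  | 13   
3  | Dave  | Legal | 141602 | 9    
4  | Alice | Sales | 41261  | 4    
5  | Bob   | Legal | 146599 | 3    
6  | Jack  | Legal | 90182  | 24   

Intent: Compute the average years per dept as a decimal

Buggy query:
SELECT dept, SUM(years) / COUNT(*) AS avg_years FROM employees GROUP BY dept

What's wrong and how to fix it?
Bug: Both operands are integers, so '/' performs integer division and truncates

Fix: Multiply by 1.0 (or CAST to REAL) to force floating-point division

Corrected query:
SELECT dept, SUM(years) * 1.0 / COUNT(*) AS avg_years FROM employees GROUP BY dept

Result:
dept  | avg_years
------+----------
Legal | 12.25    
Sales | 6        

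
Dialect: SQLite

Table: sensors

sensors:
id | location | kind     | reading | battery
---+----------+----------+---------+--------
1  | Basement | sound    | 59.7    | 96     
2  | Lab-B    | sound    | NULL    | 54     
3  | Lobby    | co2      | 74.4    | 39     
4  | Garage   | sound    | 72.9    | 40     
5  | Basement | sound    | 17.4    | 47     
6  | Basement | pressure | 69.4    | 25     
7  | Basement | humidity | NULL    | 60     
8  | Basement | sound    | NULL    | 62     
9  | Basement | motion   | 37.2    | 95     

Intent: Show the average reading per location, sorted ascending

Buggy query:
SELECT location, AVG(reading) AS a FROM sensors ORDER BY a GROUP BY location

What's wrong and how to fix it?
Bug: GROUP BY must precede ORDER BY

Fix: Reorder: SELECT … FROM … GROUP BY … ORDER BY …

Corrected query:
SELECT location, AVG(reading) AS a FROM sensors GROUP BY location ORDER BY a

Result:
location | a     
---------+-------
Lab-B    | NULL  
Basement | 45.925
Garage   | 72.9  
Lobby    | 74.4  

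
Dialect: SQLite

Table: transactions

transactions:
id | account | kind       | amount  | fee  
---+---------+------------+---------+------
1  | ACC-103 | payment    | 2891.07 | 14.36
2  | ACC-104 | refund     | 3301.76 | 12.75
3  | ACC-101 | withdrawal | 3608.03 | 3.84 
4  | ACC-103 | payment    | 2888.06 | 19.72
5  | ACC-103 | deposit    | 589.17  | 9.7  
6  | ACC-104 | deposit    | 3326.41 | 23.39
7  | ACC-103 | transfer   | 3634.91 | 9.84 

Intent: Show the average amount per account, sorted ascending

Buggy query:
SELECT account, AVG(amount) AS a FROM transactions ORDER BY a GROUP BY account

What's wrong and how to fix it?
Bug: ORDER BY appears before GROUP BY; SQL clause order requires GROUP BY first

Fix: Reorder: SELECT … FROM … GROUP BY … ORDER BY …

Corrected query:
SELECT account, AVG(amount) AS a FROM transactions GROUP BY account ORDER BY a

Result:
account | a        
--------+----------
ACC-103 | 2500.8025
ACC-104 | 3314.085 
ACC-101 | 3608.03  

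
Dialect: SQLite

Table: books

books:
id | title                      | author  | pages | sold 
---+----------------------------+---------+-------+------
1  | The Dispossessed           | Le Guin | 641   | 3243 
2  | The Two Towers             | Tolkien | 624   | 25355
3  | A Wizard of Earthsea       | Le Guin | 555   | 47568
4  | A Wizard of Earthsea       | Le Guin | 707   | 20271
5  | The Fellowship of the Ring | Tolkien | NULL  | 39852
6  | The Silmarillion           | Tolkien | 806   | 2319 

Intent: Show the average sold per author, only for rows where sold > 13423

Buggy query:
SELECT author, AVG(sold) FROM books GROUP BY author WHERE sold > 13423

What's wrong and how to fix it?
Bug: WHERE cannot follow GROUP BY

Fix: Place WHERE between FROM and GROUP BY

Corrected query:
SELECT author, AVG(sold) FROM books WHERE sold > 13423 GROUP BY author

Result:
author  | AVG(sold)
--------+----------
Le Guin | 33919.5  
Tolkien | 32603.5  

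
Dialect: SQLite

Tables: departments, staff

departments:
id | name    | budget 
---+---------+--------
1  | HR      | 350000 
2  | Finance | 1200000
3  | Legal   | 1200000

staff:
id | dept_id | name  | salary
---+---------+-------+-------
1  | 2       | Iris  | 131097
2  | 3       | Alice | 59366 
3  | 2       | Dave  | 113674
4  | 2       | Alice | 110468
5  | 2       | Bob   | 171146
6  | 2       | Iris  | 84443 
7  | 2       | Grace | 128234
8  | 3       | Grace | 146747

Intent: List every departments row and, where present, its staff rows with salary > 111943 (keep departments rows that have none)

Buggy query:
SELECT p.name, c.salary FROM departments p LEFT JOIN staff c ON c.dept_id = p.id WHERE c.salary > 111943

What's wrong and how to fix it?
Bug: Filtering c.salary in WHERE discards the NULL rows produced by LEFT JOIN, turning it into an inner join

Fix: Put 'c.salary > 111943' in the JOIN's ON clause instead of WHERE

Corrected query:
SELECT p.name, c.salary FROM departments p LEFT JOIN staff c ON c.dept_id = p.id AND c.salary > 111943

Result:
name    | salary
--------+-------
HR      | NULL  
Finance | 113674
Finance | 128234
Finance | 131097
Finance | 171146
Legal   | 146747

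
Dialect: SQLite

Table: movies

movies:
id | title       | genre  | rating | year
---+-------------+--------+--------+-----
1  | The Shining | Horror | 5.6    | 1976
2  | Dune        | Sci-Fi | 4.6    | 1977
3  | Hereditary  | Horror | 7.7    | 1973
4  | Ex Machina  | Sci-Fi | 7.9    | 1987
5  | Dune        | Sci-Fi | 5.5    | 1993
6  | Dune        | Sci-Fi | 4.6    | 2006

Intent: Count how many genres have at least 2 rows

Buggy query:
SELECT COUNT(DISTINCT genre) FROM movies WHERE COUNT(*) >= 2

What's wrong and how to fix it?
Bug: WHERE filters individual rows, not groups, so a group-level COUNT is invalid there

Fix: Use a subquery that GROUPs and filters with HAVING, then count its rows

Corrected query:
SELECT COUNT(*) FROM (SELECT genre FROM movies GROUP BY genre HAVING COUNT(*) >= 2)

Result:
COUNT(*)
--------
2       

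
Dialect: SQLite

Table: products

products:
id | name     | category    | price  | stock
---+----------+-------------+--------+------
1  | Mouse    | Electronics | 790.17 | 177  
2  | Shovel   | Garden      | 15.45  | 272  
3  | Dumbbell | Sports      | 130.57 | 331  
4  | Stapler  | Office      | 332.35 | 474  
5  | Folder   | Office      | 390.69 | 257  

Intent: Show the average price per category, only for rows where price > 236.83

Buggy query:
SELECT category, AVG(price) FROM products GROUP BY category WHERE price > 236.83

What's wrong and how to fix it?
Bug: Row-level WHERE must come before GROUP BY in the clause order

Fix: Place WHERE between FROM and GROUP BY

Corrected query:
SELECT category, AVG(price) FROM products WHERE price > 236.83 GROUP BY category

Result:
category    | AVG(price)
------------+-----------
Electronics | 790.17    
Office      | 361.52    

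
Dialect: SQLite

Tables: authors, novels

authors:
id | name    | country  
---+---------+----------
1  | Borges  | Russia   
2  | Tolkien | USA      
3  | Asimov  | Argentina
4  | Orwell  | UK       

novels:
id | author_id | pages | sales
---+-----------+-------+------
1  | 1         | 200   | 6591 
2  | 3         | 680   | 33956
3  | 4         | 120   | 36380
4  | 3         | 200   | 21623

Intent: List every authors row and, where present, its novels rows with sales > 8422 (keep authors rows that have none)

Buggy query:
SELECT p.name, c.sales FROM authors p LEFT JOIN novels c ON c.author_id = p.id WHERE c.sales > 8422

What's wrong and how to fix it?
Bug: A WHERE condition on the right-hand table after LEFT JOIN drops unmatched parents

Fix: Move the right-table condition into the ON clause so unmatched parents are kept

Corrected query:
SELECT p.name, c.sales FROM authors p LEFT JOIN novels c ON c.author_id = p.id AND c.sales > 8422

Result:
name    | sales
--------+------
Borges  | NULL 
Tolkien | NULL 
Asimov  | 21623
Asimov  | 33956
Orwell  | 36380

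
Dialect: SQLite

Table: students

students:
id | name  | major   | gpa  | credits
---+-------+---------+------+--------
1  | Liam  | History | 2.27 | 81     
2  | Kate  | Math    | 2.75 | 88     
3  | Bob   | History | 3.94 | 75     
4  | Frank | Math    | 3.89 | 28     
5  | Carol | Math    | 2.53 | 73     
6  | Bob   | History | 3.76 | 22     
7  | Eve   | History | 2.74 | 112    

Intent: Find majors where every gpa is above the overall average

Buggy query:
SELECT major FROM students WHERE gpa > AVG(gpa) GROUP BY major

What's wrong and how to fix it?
Bug: AVG() is an aggregate; it can't sit directly in WHERE

Fix: Use a subquery for AVG and a HAVING MIN(...) filter so the condition holds for every row in the group

Corrected query:
SELECT major FROM students GROUP BY major HAVING MIN(gpa) > (SELECT AVG(gpa) FROM students)

Result:
(no rows)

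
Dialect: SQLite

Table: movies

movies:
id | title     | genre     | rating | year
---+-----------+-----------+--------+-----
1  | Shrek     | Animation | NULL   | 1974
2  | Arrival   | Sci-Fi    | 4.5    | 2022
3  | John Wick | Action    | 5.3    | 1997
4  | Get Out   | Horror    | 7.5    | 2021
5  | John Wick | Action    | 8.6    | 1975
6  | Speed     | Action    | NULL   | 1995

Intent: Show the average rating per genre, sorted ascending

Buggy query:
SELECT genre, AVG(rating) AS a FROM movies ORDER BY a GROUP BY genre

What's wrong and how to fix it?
Bug: ORDER BY appears before GROUP BY; SQL clause order requires GROUP BY first

Fix: Reorder: SELECT … FROM … GROUP BY … ORDER BY …

Corrected query:
SELECT genre, AVG(rating) AS a FROM movies GROUP BY genre ORDER BY a

Result:
genre     | a   
----------+-----
Animation | NULL
Sci-Fi    | 4.5 
Action    | 6.95
Horror    | 7.5 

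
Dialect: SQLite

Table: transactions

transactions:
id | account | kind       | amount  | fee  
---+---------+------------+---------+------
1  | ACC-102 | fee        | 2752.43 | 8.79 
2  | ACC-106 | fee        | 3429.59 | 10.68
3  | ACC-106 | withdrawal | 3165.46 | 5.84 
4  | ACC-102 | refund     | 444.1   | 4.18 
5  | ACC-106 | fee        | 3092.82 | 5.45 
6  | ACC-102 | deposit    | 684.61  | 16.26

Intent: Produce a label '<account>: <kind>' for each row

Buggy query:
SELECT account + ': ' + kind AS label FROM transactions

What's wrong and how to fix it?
Bug: SQLite uses || for string concatenation; + coerces text to numbers (yielding 0)

Fix: Replace + with || to concatenate text

Corrected query:
SELECT account || ': ' || kind AS label FROM transactions

Result:
label              
-------------------
ACC-102: fee       
ACC-106: fee       
ACC-106: withdrawal
ACC-102: refund    
ACC-106: fee       
ACC-102: deposit   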